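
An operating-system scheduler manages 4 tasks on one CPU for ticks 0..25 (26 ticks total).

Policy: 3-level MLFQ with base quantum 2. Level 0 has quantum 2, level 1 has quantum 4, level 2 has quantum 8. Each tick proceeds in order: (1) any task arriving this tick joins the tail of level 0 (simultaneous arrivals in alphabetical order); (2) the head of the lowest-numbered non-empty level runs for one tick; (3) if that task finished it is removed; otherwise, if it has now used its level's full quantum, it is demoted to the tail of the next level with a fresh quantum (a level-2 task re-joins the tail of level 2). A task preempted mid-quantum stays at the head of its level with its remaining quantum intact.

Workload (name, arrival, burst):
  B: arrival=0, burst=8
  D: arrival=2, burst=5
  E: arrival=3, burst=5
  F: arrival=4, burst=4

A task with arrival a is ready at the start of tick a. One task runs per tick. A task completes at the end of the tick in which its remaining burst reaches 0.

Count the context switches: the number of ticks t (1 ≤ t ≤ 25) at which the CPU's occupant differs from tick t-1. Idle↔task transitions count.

t=0: L0/L1/L2 = B/-/- → run B
t=1: L0/L1/L2 = B/-/- → run B
t=2: L0/L1/L2 = D/B/- → run D
t=3: L0/L1/L2 = DE/B/- → run D
t=4: L0/L1/L2 = EF/BD/- → run E
t=5: L0/L1/L2 = EF/BD/- → run E
t=6: L0/L1/L2 = F/BDE/- → run F
t=7: L0/L1/L2 = F/BDE/- → run F
t=8: L0/L1/L2 = -/BDEF/- → run B
t=9: L0/L1/L2 = -/BDEF/- → run B
t=10: L0/L1/L2 = -/BDEF/- → run B
t=11: L0/L1/L2 = -/BDEF/- → run B
t=12: L0/L1/L2 = -/DEF/B → run D
t=13: L0/L1/L2 = -/DEF/B → run D
t=14: L0/L1/L2 = -/DEF/B → run D
t=15: L0/L1/L2 = -/EF/B → run E
t=16: L0/L1/L2 = -/EF/B → run E
t=17: L0/L1/L2 = -/EF/B → run E
t=18: L0/L1/L2 = -/F/B → run F
t=19: L0/L1/L2 = -/F/B → run F
t=20: L0/L1/L2 = -/-/B → run B
t=21: L0/L1/L2 = -/-/B → run B
t=22: (idle)
t=23: (idle)
t=24: (idle)
t=25: (idle)

context switches = 9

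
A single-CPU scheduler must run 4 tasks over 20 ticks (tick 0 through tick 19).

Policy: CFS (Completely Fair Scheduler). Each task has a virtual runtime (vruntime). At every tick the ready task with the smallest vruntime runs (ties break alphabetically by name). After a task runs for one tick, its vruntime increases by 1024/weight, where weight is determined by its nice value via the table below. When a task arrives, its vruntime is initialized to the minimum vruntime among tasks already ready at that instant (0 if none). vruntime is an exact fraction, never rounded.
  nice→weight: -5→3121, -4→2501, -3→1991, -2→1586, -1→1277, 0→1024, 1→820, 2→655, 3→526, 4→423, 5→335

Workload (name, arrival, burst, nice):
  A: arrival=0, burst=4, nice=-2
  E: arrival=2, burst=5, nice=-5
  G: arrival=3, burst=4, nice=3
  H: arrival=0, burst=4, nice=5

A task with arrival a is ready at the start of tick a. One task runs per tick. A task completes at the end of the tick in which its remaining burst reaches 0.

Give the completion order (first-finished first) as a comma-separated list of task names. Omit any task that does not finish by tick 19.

completion order = A, E, G, H

t=0: vr[A=0 H=0] → run A
t=1: vr[A=512/793 H=0] → run H
t=2: vr[A=512/793 E=512/793 H=1024/335] → run A
t=3: vr[A=1024/793 E=512/793 G=512/793 H=1024/335] → run E
t=4: vr[A=1024/793 E=2409984/2474953 G=512/793 H=1024/335] → run G
t=5: vr[A=1024/793 E=2409984/2474953 G=540672/208559 H=1024/335] → run E
t=6: vr[A=1024/793 E=3222016/2474953 G=540672/208559 H=1024/335] → run A
t=7: vr[A=1536/793 E=3222016/2474953 G=540672/208559 H=1024/335] → run E
t=8: vr[A=1536/793 E=4034048/2474953 G=540672/208559 H=1024/335] → run E
t=9: vr[A=1536/793 E=4846080/2474953 G=540672/208559 H=1024/335] → run A
t=10: vr[E=4846080/2474953 G=540672/208559 H=1024/335] → run E
t=11: vr[G=540672/208559 H=1024/335] → run G
t=12: vr[G=946688/208559 H=1024/335] → run H
t=13: vr[G=946688/208559 H=2048/335] → run G
t=14: vr[G=1352704/208559 H=2048/335] → run H
t=15: vr[G=1352704/208559 H=3072/335] → run G
t=16: vr[H=3072/335] → run H
t=17: (idle)
t=18: (idle)
t=19: (idle)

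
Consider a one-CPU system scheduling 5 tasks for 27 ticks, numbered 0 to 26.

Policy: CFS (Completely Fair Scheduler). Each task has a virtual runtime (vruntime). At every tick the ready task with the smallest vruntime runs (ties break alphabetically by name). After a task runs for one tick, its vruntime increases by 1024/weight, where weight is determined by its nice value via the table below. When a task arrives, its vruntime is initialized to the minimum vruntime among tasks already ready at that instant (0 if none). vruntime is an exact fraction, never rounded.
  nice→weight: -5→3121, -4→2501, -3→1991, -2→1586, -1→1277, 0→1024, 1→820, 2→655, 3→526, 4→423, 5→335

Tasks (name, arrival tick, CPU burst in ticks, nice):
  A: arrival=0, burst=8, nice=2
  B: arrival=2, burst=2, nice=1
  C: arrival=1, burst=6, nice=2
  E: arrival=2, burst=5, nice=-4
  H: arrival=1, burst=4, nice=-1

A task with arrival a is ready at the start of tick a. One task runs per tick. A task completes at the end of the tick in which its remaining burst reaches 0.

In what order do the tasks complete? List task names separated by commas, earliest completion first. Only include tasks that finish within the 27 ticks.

t=0: vr[A=0] → run A
t=1: vr[A=1024/655 C=1024/655 H=1024/655] → run A
t=2: vr[A=2048/655 B=1024/655 C=1024/655 E=1024/655 H=1024/655] → run B
t=3: vr[A=2048/655 B=15104/5371 C=1024/655 E=1024/655 H=1024/655] → run C
t=4: vr[A=2048/655 B=15104/5371 C=2048/655 E=1024/655 H=1024/655] → run E
t=5: vr[A=2048/655 B=15104/5371 C=2048/655 E=3231744/1638155 H=1024/655] → run H
t=6: vr[A=2048/655 B=15104/5371 C=2048/655 E=3231744/1638155 H=1978368/836435] → run E
t=7: vr[A=2048/655 B=15104/5371 C=2048/655 E=3902464/1638155 H=1978368/836435] → run H
t=8: vr[A=2048/655 B=15104/5371 C=2048/655 E=3902464/1638155 H=2649088/836435] → run E
t=9: vr[A=2048/655 B=15104/5371 C=2048/655 E=4573184/1638155 H=2649088/836435] → run E
t=10: vr[A=2048/655 B=15104/5371 C=2048/655 E=5243904/1638155 H=2649088/836435] → run B
t=11: vr[A=2048/655 C=2048/655 E=5243904/1638155 H=2649088/836435] → run A
t=12: vr[A=3072/655 C=2048/655 E=5243904/1638155 H=2649088/836435] → run C
t=13: vr[A=3072/655 C=3072/655 E=5243904/1638155 H=2649088/836435] → run H
t=14: vr[A=3072/655 C=3072/655 E=5243904/1638155 H=3319808/836435] → run E
t=15: vr[A=3072/655 C=3072/655 H=3319808/836435] → run H
t=16: vr[A=3072/655 C=3072/655] → run A
t=17: vr[A=4096/655 C=3072/655] → run C
t=18: vr[A=4096/655 C=4096/655] → run A
t=19: vr[A=1024/131 C=4096/655] → run C
t=20: vr[A=1024/131 C=1024/131] → run A
t=21: vr[A=6144/655 C=1024/131] → run C
t=22: vr[A=6144/655 C=6144/655] → run A
t=23: vr[A=7168/655 C=6144/655] → run C
t=24: vr[A=7168/655] → run A
t=25: (idle)
t=26: (idle)

completion order = B, E, H, C, A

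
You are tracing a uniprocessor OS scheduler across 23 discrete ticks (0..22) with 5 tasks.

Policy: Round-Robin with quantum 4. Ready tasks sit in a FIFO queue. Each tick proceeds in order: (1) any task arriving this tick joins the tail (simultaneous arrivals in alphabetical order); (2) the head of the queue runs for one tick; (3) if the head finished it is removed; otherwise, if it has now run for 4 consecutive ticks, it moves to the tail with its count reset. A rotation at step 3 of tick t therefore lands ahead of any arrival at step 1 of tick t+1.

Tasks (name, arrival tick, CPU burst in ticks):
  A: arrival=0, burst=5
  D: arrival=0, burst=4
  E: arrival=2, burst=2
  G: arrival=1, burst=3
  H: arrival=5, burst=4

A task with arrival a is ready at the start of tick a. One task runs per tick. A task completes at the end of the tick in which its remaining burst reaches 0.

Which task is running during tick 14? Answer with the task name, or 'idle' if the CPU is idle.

running at tick 14 = H

t=0: queue=[A,D] q_used=0 → run A
t=1: queue=[A,D,G] q_used=1 → run A
t=2: queue=[A,D,G,E] q_used=2 → run A
t=3: queue=[A,D,G,E] q_used=3 → run A
t=4: queue=[D,G,E,A] q_used=0 → run D
t=5: queue=[D,G,E,A,H] q_used=1 → run D
t=6: queue=[D,G,E,A,H] q_used=2 → run D
t=7: queue=[D,G,E,A,H] q_used=3 → run D
t=8: queue=[G,E,A,H] q_used=0 → run G
t=9: queue=[G,E,A,H] q_used=1 → run G
t=10: queue=[G,E,A,H] q_used=2 → run G
t=11: queue=[E,A,H] q_used=0 → run E
t=12: queue=[E,A,H] q_used=1 → run E
t=13: queue=[A,H] q_used=0 → run A
t=14: queue=[H] q_used=0 → run H
t=15: queue=[H] q_used=1 → run H
t=16: queue=[H] q_used=2 → run H
t=17: queue=[H] q_used=3 → run H
t=18: (idle)
t=19: (idle)
t=20: (idle)
t=21: (idle)
t=22: (idle)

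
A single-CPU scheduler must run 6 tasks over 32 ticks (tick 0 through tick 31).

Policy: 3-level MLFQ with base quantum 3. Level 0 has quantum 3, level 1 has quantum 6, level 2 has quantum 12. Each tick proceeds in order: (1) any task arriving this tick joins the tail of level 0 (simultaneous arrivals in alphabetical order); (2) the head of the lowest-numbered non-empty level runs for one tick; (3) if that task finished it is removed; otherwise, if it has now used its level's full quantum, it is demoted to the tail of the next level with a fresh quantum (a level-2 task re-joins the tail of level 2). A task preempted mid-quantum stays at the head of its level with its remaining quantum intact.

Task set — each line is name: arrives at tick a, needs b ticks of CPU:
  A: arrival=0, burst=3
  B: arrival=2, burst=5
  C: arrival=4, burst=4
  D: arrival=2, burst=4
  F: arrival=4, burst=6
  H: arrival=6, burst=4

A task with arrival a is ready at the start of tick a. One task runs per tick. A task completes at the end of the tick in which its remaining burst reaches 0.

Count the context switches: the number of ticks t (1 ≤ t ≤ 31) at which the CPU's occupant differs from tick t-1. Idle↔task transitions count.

context switches = 11

t=0: L0/L1/L2 = A/-/- → run A
t=1: L0/L1/L2 = A/-/- → run A
t=2: L0/L1/L2 = ABD/-/- → run A
t=3: L0/L1/L2 = BD/-/- → run B
t=4: L0/L1/L2 = BDCF/-/- → run B
t=5: L0/L1/L2 = BDCF/-/- → run B
t=6: L0/L1/L2 = DCFH/B/- → run D
t=7: L0/L1/L2 = DCFH/B/- → run D
t=8: L0/L1/L2 = DCFH/B/- → run D
t=9: L0/L1/L2 = CFH/BD/- → run C
t=10: L0/L1/L2 = CFH/BD/- → run C
t=11: L0/L1/L2 = CFH/BD/- → run C
t=12: L0/L1/L2 = FH/BDC/- → run F
t=13: L0/L1/L2 = FH/BDC/- → run F
t=14: L0/L1/L2 = FH/BDC/- → run F
t=15: L0/L1/L2 = H/BDCF/- → run H
t=16: L0/L1/L2 = H/BDCF/- → run H
t=17: L0/L1/L2 = H/BDCF/- → run H
t=18: L0/L1/L2 = -/BDCFH/- → run B
t=19: L0/L1/L2 = -/BDCFH/- → run B
t=20: L0/L1/L2 = -/DCFH/- → run D
t=21: L0/L1/L2 = -/CFH/- → run C
t=22: L0/L1/L2 = -/FH/- → run F
t=23: L0/L1/L2 = -/FH/- → run F
t=24: L0/L1/L2 = -/FH/- → run F
t=25: L0/L1/L2 = -/H/- → run H
t=26: (idle)
t=27: (idle)
t=28: (idle)
t=29: (idle)
t=30: (idle)
t=31: (idle)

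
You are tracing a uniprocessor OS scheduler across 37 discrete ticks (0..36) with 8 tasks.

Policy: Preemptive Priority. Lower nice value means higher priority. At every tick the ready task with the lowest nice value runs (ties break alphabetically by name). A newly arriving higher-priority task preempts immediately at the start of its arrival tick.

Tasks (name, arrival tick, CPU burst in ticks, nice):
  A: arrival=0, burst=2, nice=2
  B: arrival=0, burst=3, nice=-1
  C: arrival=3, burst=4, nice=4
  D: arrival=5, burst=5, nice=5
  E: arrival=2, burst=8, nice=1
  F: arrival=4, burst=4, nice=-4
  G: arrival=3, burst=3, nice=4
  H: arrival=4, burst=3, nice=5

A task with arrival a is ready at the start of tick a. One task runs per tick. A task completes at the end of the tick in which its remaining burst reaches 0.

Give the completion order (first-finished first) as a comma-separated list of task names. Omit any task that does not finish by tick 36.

t=0: ready={A,B} → run B
t=1: ready={A,B} → run B
t=2: ready={A,B,E} → run B
t=3: ready={A,C,E,G} → run E
t=4: ready={A,C,E,F,G,H} → run F
t=5: ready={A,C,D,E,F,G,H} → run F
t=6: ready={A,C,D,E,F,G,H} → run F
t=7: ready={A,C,D,E,F,G,H} → run F
t=8: ready={A,C,D,E,G,H} → run E
t=9: ready={A,C,D,E,G,H} → run E
t=10: ready={A,C,D,E,G,H} → run E
t=11: ready={A,C,D,E,G,H} → run E
t=12: ready={A,C,D,E,G,H} → run E
t=13: ready={A,C,D,E,G,H} → run E
t=14: ready={A,C,D,E,G,H} → run E
t=15: ready={A,C,D,G,H} → run A
t=16: ready={A,C,D,G,H} → run A
t=17: ready={C,D,G,H} → run C
t=18: ready={C,D,G,H} → run C
t=19: ready={C,D,G,H} → run C
t=20: ready={C,D,G,H} → run C
t=21: ready={D,G,H} → run G
t=22: ready={D,G,H} → run G
t=23: ready={D,G,H} → run G
t=24: ready={D,H} → run D
t=25: ready={D,H} → run D
t=26: ready={D,H} → run D
t=27: ready={D,H} → run D
t=28: ready={D,H} → run D
t=29: ready={H} → run H
t=30: ready={H} → run H
t=31: ready={H} → run H
t=32: (idle)
t=33: (idle)
t=34: (idle)
t=35: (idle)
t=36: (idle)

completion order = B, F, E, A, C, G, D, H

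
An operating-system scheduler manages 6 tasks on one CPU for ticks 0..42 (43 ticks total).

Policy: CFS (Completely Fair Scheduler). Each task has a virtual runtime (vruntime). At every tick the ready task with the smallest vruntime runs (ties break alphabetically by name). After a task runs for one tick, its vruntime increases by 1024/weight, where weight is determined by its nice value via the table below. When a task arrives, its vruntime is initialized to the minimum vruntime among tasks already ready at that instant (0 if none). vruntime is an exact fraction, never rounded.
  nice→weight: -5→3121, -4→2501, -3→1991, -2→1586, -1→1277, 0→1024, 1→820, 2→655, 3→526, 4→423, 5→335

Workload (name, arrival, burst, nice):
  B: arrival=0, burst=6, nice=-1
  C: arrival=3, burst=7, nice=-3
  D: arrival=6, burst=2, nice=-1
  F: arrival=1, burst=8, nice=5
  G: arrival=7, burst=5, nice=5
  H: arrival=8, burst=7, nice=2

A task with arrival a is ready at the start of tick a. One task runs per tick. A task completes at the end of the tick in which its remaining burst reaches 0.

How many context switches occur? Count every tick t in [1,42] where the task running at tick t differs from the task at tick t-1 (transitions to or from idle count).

t=0: vr[B=0] → run B
t=1: vr[B=1024/1277 F=1024/1277] → run B
t=2: vr[B=2048/1277 F=1024/1277] → run F
t=3: vr[B=2048/1277 C=2048/1277 F=1650688/427795] → run B
t=4: vr[B=3072/1277 C=2048/1277 F=1650688/427795] → run C
t=5: vr[B=3072/1277 C=5385216/2542507 F=1650688/427795] → run C
t=6: vr[B=3072/1277 C=6692864/2542507 D=3072/1277 F=1650688/427795] → run B
t=7: vr[B=4096/1277 C=6692864/2542507 D=3072/1277 F=1650688/427795 G=3072/1277] → run D
t=8: vr[B=4096/1277 C=6692864/2542507 D=4096/1277 F=1650688/427795 G=3072/1277 H=3072/1277] → run G
t=9: vr[B=4096/1277 C=6692864/2542507 D=4096/1277 F=1650688/427795 G=2336768/427795 H=3072/1277] → run H
t=10: vr[B=4096/1277 C=6692864/2542507 D=4096/1277 F=1650688/427795 G=2336768/427795 H=3319808/836435] → run C
t=11: vr[B=4096/1277 C=8000512/2542507 D=4096/1277 F=1650688/427795 G=2336768/427795 H=3319808/836435] → run C
t=12: vr[B=4096/1277 C=9308160/2542507 D=4096/1277 F=1650688/427795 G=2336768/427795 H=3319808/836435] → run B
t=13: vr[B=5120/1277 C=9308160/2542507 D=4096/1277 F=1650688/427795 G=2336768/427795 H=3319808/836435] → run D
t=14: vr[B=5120/1277 C=9308160/2542507 F=1650688/427795 G=2336768/427795 H=3319808/836435] → run C
t=15: vr[B=5120/1277 C=10615808/2542507 F=1650688/427795 G=2336768/427795 H=3319808/836435] → run F
t=16: vr[B=5120/1277 C=10615808/2542507 F=2958336/427795 G=2336768/427795 H=3319808/836435] → run H
t=17: vr[B=5120/1277 C=10615808/2542507 F=2958336/427795 G=2336768/427795 H=4627456/836435] → run B
t=18: vr[C=10615808/2542507 F=2958336/427795 G=2336768/427795 H=4627456/836435] → run C
t=19: vr[C=11923456/2542507 F=2958336/427795 G=2336768/427795 H=4627456/836435] → run C
t=20: vr[F=2958336/427795 G=2336768/427795 H=4627456/836435] → run G
t=21: vr[F=2958336/427795 G=3644416/427795 H=4627456/836435] → run H
t=22: vr[F=2958336/427795 G=3644416/427795 H=5935104/836435] → run F
t=23: vr[F=4265984/427795 G=3644416/427795 H=5935104/836435] → run H
t=24: vr[F=4265984/427795 G=3644416/427795 H=7242752/836435] → run G
t=25: vr[F=4265984/427795 G=4952064/427795 H=7242752/836435] → run H
t=26: vr[F=4265984/427795 G=4952064/427795 H=1710080/167287] → run F
t=27: vr[F=5573632/427795 G=4952064/427795 H=1710080/167287] → run H
t=28: vr[F=5573632/427795 G=4952064/427795 H=9858048/836435] → run G
t=29: vr[F=5573632/427795 G=6259712/427795 H=9858048/836435] → run H
t=30: vr[F=5573632/427795 G=6259712/427795] → run F
t=31: vr[F=1376256/85559 G=6259712/427795] → run G
t=32: vr[F=1376256/85559] → run F
t=33: vr[F=8188928/427795] → run F
t=34: vr[F=9496576/427795] → run F
t=35: (idle)
t=36: (idle)
t=37: (idle)
t=38: (idle)
t=39: (idle)
t=40: (idle)
t=41: (idle)
t=42: (idle)

context switches = 29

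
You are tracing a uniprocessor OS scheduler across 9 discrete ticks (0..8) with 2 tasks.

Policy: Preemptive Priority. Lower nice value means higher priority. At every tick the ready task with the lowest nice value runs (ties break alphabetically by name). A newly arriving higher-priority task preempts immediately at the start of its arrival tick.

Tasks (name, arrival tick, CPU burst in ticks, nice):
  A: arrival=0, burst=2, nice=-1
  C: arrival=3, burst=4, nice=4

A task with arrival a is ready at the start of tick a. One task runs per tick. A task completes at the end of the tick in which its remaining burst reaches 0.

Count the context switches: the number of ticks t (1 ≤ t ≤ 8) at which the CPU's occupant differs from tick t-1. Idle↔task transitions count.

t=0: ready={A} → run A
t=1: ready={A} → run A
t=2: (idle)
t=3: ready={C} → run C
t=4: ready={C} → run C
t=5: ready={C} → run C
t=6: ready={C} → run C
t=7: (idle)
t=8: (idle)

context switches = 3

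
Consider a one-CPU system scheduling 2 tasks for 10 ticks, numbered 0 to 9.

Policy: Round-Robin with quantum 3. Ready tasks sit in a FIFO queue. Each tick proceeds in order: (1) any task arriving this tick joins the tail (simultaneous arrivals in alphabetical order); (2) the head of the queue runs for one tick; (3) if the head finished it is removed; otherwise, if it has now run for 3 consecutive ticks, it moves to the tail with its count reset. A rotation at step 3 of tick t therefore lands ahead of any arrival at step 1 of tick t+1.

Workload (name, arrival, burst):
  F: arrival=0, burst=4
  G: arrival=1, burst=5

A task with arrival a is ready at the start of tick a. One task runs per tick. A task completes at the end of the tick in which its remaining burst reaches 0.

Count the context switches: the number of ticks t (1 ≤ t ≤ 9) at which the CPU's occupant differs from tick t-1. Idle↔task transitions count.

context switches = 4

t=0: queue=[F] q_used=0 → run F
t=1: queue=[F,G] q_used=1 → run F
t=2: queue=[F,G] q_used=2 → run F
t=3: queue=[G,F] q_used=0 → run G
t=4: queue=[G,F] q_used=1 → run G
t=5: queue=[G,F] q_used=2 → run G
t=6: queue=[F,G] q_used=0 → run F
t=7: queue=[G] q_used=0 → run G
t=8: queue=[G] q_used=1 → run G
t=9: (idle)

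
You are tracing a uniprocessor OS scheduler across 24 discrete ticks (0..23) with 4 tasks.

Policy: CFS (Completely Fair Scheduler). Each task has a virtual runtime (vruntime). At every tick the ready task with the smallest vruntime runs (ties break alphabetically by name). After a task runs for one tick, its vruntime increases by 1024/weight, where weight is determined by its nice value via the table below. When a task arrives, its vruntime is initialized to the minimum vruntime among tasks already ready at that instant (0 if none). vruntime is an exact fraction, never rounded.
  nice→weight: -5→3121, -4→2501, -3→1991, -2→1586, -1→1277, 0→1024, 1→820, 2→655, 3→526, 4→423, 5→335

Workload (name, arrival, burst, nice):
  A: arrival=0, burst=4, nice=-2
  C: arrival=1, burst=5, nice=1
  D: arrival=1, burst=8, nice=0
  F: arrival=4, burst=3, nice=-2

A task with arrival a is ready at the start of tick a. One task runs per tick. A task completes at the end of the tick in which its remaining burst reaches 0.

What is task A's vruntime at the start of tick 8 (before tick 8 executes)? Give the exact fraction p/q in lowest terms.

t=0: vr[A=0] → run A
t=1: vr[A=512/793 C=512/793 D=512/793] → run A
t=2: vr[A=1024/793 C=512/793 D=512/793] → run C
t=3: vr[A=1024/793 C=307968/162565 D=512/793] → run D
t=4: vr[A=1024/793 C=307968/162565 D=1305/793 F=1024/793] → run A
t=5: vr[A=1536/793 C=307968/162565 D=1305/793 F=1024/793] → run F
t=6: vr[A=1536/793 C=307968/162565 D=1305/793 F=1536/793] → run D
t=7: vr[A=1536/793 C=307968/162565 D=2098/793 F=1536/793] → run C
t=8: vr[A=1536/793 C=510976/162565 D=2098/793 F=1536/793] → run A
t=9: vr[C=510976/162565 D=2098/793 F=1536/793] → run F
t=10: vr[C=510976/162565 D=2098/793 F=2048/793] → run F
t=11: vr[C=510976/162565 D=2098/793] → run D
t=12: vr[C=510976/162565 D=2891/793] → run C
t=13: vr[C=713984/162565 D=2891/793] → run D
t=14: vr[C=713984/162565 D=3684/793] → run C
t=15: vr[C=916992/162565 D=3684/793] → run D
t=16: vr[C=916992/162565 D=4477/793] → run C
t=17: vr[D=4477/793] → run D
t=18: vr[D=5270/793] → run D
t=19: vr[D=6063/793] → run D
t=20: (idle)
t=21: (idle)
t=22: (idle)
t=23: (idle)

vruntime(A, start of tick 8) = 1536/793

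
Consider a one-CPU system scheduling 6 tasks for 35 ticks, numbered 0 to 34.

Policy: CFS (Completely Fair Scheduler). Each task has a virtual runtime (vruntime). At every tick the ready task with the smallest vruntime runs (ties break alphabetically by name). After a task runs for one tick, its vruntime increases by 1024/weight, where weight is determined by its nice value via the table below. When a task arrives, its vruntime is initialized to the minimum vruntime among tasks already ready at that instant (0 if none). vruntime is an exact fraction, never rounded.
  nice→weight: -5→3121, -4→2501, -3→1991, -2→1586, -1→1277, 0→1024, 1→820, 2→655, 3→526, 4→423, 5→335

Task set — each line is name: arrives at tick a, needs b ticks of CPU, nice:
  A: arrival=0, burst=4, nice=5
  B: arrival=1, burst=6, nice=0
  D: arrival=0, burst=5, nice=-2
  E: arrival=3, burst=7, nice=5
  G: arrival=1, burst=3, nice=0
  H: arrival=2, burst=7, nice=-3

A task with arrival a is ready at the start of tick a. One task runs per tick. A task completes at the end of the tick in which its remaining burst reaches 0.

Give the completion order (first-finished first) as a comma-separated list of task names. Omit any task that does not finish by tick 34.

t=0: vr[A=0 D=0] → run A
t=1: vr[A=1024/335 B=0 D=0 G=0] → run B
t=2: vr[A=1024/335 B=1 D=0 G=0 H=0] → run D
t=3: vr[A=1024/335 B=1 D=512/793 E=0 G=0 H=0] → run E
t=4: vr[A=1024/335 B=1 D=512/793 E=1024/335 G=0 H=0] → run G
t=5: vr[A=1024/335 B=1 D=512/793 E=1024/335 G=1 H=0] → run H
t=6: vr[A=1024/335 B=1 D=512/793 E=1024/335 G=1 H=1024/1991] → run H
t=7: vr[A=1024/335 B=1 D=512/793 E=1024/335 G=1 H=2048/1991] → run D
t=8: vr[A=1024/335 B=1 D=1024/793 E=1024/335 G=1 H=2048/1991] → run B
t=9: vr[A=1024/335 B=2 D=1024/793 E=1024/335 G=1 H=2048/1991] → run G
t=10: vr[A=1024/335 B=2 D=1024/793 E=1024/335 G=2 H=2048/1991] → run H
t=11: vr[A=1024/335 B=2 D=1024/793 E=1024/335 G=2 H=3072/1991] → run D
t=12: vr[A=1024/335 B=2 D=1536/793 E=1024/335 G=2 H=3072/1991] → run H
t=13: vr[A=1024/335 B=2 D=1536/793 E=1024/335 G=2 H=4096/1991] → run D
t=14: vr[A=1024/335 B=2 D=2048/793 E=1024/335 G=2 H=4096/1991] → run B
t=15: vr[A=1024/335 B=3 D=2048/793 E=1024/335 G=2 H=4096/1991] → run G
t=16: vr[A=1024/335 B=3 D=2048/793 E=1024/335 H=4096/1991] → run H
t=17: vr[A=1024/335 B=3 D=2048/793 E=1024/335 H=5120/1991] → run H
t=18: vr[A=1024/335 B=3 D=2048/793 E=1024/335 H=6144/1991] → run D
t=19: vr[A=1024/335 B=3 E=1024/335 H=6144/1991] → run B
t=20: vr[A=1024/335 B=4 E=1024/335 H=6144/1991] → run A
t=21: vr[A=2048/335 B=4 E=1024/335 H=6144/1991] → run E
t=22: vr[A=2048/335 B=4 E=2048/335 H=6144/1991] → run H
t=23: vr[A=2048/335 B=4 E=2048/335] → run B
t=24: vr[A=2048/335 B=5 E=2048/335] → run B
t=25: vr[A=2048/335 E=2048/335] → run A
t=26: vr[A=3072/335 E=2048/335] → run E
t=27: vr[A=3072/335 E=3072/335] → run A
t=28: vr[E=3072/335] → run E
t=29: vr[E=4096/335] → run E
t=30: vr[E=1024/67] → run E
t=31: vr[E=6144/335] → run E
t=32: (idle)
t=33: (idle)
t=34: (idle)

completion order = G, D, H, B, A, E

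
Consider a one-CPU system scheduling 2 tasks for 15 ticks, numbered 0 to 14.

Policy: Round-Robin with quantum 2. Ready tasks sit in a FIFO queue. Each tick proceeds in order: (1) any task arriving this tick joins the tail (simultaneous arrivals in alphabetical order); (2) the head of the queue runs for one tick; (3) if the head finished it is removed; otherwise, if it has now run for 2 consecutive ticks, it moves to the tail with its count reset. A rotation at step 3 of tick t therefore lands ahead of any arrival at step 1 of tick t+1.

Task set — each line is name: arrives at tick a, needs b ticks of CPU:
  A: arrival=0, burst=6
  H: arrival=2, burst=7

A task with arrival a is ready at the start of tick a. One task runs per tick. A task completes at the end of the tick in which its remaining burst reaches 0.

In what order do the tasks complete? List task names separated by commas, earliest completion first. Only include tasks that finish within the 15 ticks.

completion order = A, H

t=0: queue=[A] q_used=0 → run A
t=1: queue=[A] q_used=1 → run A
t=2: queue=[A,H] q_used=0 → run A
t=3: queue=[A,H] q_used=1 → run A
t=4: queue=[H,A] q_used=0 → run H
t=5: queue=[H,A] q_used=1 → run H
t=6: queue=[A,H] q_used=0 → run A
t=7: queue=[A,H] q_used=1 → run A
t=8: queue=[H] q_used=0 → run H
t=9: queue=[H] q_used=1 → run H
t=10: queue=[H] q_used=0 → run H
t=11: queue=[H] q_used=1 → run H
t=12: queue=[H] q_used=0 → run H
t=13: (idle)
t=14: (idle)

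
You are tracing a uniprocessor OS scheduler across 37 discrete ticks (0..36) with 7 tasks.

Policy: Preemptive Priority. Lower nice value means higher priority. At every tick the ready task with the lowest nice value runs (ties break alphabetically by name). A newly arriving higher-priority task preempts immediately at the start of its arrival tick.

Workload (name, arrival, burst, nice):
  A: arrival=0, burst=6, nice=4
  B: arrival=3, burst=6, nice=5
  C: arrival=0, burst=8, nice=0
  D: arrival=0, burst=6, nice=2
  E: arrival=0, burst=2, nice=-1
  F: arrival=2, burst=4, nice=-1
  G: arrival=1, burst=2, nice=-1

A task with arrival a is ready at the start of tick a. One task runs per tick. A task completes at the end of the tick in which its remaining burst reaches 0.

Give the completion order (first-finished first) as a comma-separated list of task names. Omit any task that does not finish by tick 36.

completion order = E, F, G, C, D, A, B

t=0: ready={A,C,D,E} → run E
t=1: ready={A,C,D,E,G} → run E
t=2: ready={A,C,D,F,G} → run F
t=3: ready={A,B,C,D,F,G} → run F
t=4: ready={A,B,C,D,F,G} → run F
t=5: ready={A,B,C,D,F,G} → run F
t=6: ready={A,B,C,D,G} → run G
t=7: ready={A,B,C,D,G} → run G
t=8: ready={A,B,C,D} → run C
t=9: ready={A,B,C,D} → run C
t=10: ready={A,B,C,D} → run C
t=11: ready={A,B,C,D} → run C
t=12: ready={A,B,C,D} → run C
t=13: ready={A,B,C,D} → run C
t=14: ready={A,B,C,D} → run C
t=15: ready={A,B,C,D} → run C
t=16: ready={A,B,D} → run D
t=17: ready={A,B,D} → run D
t=18: ready={A,B,D} → run D
t=19: ready={A,B,D} → run D
t=20: ready={A,B,D} → run D
t=21: ready={A,B,D} → run D
t=22: ready={A,B} → run A
t=23: ready={A,B} → run A
t=24: ready={A,B} → run A
t=25: ready={A,B} → run A
t=26: ready={A,B} → run A
t=27: ready={A,B} → run A
t=28: ready={B} → run B
t=29: ready={B} → run B
t=30: ready={B} → run B
t=31: ready={B} → run B
t=32: ready={B} → run B
t=33: ready={B} → run B
t=34: (idle)
t=35: (idle)
t=36: (idle)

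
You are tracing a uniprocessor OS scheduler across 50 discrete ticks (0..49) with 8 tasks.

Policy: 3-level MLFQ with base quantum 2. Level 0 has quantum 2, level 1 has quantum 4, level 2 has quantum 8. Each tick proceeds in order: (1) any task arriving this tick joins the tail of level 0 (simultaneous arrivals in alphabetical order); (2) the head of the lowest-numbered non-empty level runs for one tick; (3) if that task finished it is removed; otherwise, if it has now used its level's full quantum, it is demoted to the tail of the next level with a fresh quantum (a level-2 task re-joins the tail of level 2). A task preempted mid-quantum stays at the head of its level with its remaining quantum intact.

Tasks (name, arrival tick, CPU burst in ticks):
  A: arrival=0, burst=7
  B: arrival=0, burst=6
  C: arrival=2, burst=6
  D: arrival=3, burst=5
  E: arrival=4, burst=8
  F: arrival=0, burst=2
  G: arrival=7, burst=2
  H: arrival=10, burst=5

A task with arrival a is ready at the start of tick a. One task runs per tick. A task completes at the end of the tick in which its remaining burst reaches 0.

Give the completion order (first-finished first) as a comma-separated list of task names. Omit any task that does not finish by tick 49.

t=0: L0/L1/L2 = ABF/-/- → run A
t=1: L0/L1/L2 = ABF/-/- → run A
t=2: L0/L1/L2 = BFC/A/- → run B
t=3: L0/L1/L2 = BFCD/A/- → run B
t=4: L0/L1/L2 = FCDE/AB/- → run F
t=5: L0/L1/L2 = FCDE/AB/- → run F
t=6: L0/L1/L2 = CDE/AB/- → run C
t=7: L0/L1/L2 = CDEG/AB/- → run C
t=8: L0/L1/L2 = DEG/ABC/- → run D
t=9: L0/L1/L2 = DEG/ABC/- → run D
t=10: L0/L1/L2 = EGH/ABCD/- → run E
t=11: L0/L1/L2 = EGH/ABCD/- → run E
t=12: L0/L1/L2 = GH/ABCDE/- → run G
t=13: L0/L1/L2 = GH/ABCDE/- → run G
t=14: L0/L1/L2 = H/ABCDE/- → run H
t=15: L0/L1/L2 = H/ABCDE/- → run H
t=16: L0/L1/L2 = -/ABCDEH/- → run A
t=17: L0/L1/L2 = -/ABCDEH/- → run A
t=18: L0/L1/L2 = -/ABCDEH/- → run A
t=19: L0/L1/L2 = -/ABCDEH/- → run A
t=20: L0/L1/L2 = -/BCDEH/A → run B
t=21: L0/L1/L2 = -/BCDEH/A → run B
t=22: L0/L1/L2 = -/BCDEH/A → run B
t=23: L0/L1/L2 = -/BCDEH/A → run B
t=24: L0/L1/L2 = -/CDEH/A → run C
t=25: L0/L1/L2 = -/CDEH/A → run C
t=26: L0/L1/L2 = -/CDEH/A → run C
t=27: L0/L1/L2 = -/CDEH/A → run C
t=28: L0/L1/L2 = -/DEH/A → run D
t=29: L0/L1/L2 = -/DEH/A → run D
t=30: L0/L1/L2 = -/DEH/A → run D
t=31: L0/L1/L2 = -/EH/A → run E
t=32: L0/L1/L2 = -/EH/A → run E
t=33: L0/L1/L2 = -/EH/A → run E
t=34: L0/L1/L2 = -/EH/A → run E
t=35: L0/L1/L2 = -/H/AE → run H
t=36: L0/L1/L2 = -/H/AE → run H
t=37: L0/L1/L2 = -/H/AE → run H
t=38: L0/L1/L2 = -/-/AE → run A
t=39: L0/L1/L2 = -/-/E → run E
t=40: L0/L1/L2 = -/-/E → run E
t=41: (idle)
t=42: (idle)
t=43: (idle)
t=44: (idle)
t=45: (idle)
t=46: (idle)
t=47: (idle)
t=48: (idle)
t=49: (idle)

completion order = F, G, B, C, D, H, A, E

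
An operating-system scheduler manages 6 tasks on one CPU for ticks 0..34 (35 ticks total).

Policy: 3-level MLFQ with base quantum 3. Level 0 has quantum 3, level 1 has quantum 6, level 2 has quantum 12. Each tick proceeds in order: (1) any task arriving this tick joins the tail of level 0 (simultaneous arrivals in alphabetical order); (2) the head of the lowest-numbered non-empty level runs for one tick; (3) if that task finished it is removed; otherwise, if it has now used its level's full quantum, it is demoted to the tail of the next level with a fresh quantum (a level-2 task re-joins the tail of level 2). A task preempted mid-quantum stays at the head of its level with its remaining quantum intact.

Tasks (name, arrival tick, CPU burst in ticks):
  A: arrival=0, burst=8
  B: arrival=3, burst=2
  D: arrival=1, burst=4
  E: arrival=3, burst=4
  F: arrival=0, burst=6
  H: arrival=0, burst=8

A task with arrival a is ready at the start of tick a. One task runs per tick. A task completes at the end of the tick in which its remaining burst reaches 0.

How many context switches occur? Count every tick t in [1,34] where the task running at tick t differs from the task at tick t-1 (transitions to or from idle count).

context switches = 11

t=0: L0/L1/L2 = AFH/-/- → run A
t=1: L0/L1/L2 = AFHD/-/- → run A
t=2: L0/L1/L2 = AFHD/-/- → run A
t=3: L0/L1/L2 = FHDBE/A/- → run F
t=4: L0/L1/L2 = FHDBE/A/- → run F
t=5: L0/L1/L2 = FHDBE/A/- → run F
t=6: L0/L1/L2 = HDBE/AF/- → run H
t=7: L0/L1/L2 = HDBE/AF/- → run H
t=8: L0/L1/L2 = HDBE/AF/- → run H
t=9: L0/L1/L2 = DBE/AFH/- → run D
t=10: L0/L1/L2 = DBE/AFH/- → run D
t=11: L0/L1/L2 = DBE/AFH/- → run D
t=12: L0/L1/L2 = BE/AFHD/- → run B
t=13: L0/L1/L2 = BE/AFHD/- → run B
t=14: L0/L1/L2 = E/AFHD/- → run E
t=15: L0/L1/L2 = E/AFHD/- → run E
t=16: L0/L1/L2 = E/AFHD/- → run E
t=17: L0/L1/L2 = -/AFHDE/- → run A
t=18: L0/L1/L2 = -/AFHDE/- → run A
t=19: L0/L1/L2 = -/AFHDE/- → run A
t=20: L0/L1/L2 = -/AFHDE/- → run A
t=21: L0/L1/L2 = -/AFHDE/- → run A
t=22: L0/L1/L2 = -/FHDE/- → run F
t=23: L0/L1/L2 = -/FHDE/- → run F
t=24: L0/L1/L2 = -/FHDE/- → run F
t=25: L0/L1/L2 = -/HDE/- → run H
t=26: L0/L1/L2 = -/HDE/- → run H
t=27: L0/L1/L2 = -/HDE/- → run H
t=28: L0/L1/L2 = -/HDE/- → run H
t=29: L0/L1/L2 = -/HDE/- → run H
t=30: L0/L1/L2 = -/DE/- → run D
t=31: L0/L1/L2 = -/E/- → run E
t=32: (idle)
t=33: (idle)
t=34: (idle)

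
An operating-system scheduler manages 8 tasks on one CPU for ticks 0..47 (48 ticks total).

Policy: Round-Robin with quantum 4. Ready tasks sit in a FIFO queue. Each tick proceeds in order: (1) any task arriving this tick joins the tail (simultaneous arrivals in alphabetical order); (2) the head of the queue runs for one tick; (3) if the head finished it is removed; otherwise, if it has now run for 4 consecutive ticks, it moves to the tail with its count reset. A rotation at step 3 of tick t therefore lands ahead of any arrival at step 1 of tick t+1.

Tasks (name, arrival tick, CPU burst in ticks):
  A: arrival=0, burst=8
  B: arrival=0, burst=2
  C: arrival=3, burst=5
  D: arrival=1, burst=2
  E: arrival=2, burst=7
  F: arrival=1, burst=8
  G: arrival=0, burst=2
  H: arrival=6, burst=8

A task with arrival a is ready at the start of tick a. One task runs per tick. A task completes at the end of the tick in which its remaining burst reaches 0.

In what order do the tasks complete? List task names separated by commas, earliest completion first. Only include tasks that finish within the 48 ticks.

completion order = B, G, D, A, F, E, C, H

t=0: queue=[A,B,G] q_used=0 → run A
t=1: queue=[A,B,G,D,F] q_used=1 → run A
t=2: queue=[A,B,G,D,F,E] q_used=2 → run A
t=3: queue=[A,B,G,D,F,E,C] q_used=3 → run A
t=4: queue=[B,G,D,F,E,C,A] q_used=0 → run B
t=5: queue=[B,G,D,F,E,C,A] q_used=1 → run B
t=6: queue=[G,D,F,E,C,A,H] q_used=0 → run G
t=7: queue=[G,D,F,E,C,A,H] q_used=1 → run G
t=8: queue=[D,F,E,C,A,H] q_used=0 → run D
t=9: queue=[D,F,E,C,A,H] q_used=1 → run D
t=10: queue=[F,E,C,A,H] q_used=0 → run F
t=11: queue=[F,E,C,A,H] q_used=1 → run F
t=12: queue=[F,E,C,A,H] q_used=2 → run F
t=13: queue=[F,E,C,A,H] q_used=3 → run F
t=14: queue=[E,C,A,H,F] q_used=0 → run E
t=15: queue=[E,C,A,H,F] q_used=1 → run E
t=16: queue=[E,C,A,H,F] q_used=2 → run E
t=17: queue=[E,C,A,H,F] q_used=3 → run E
t=18: queue=[C,A,H,F,E] q_used=0 → run C
t=19: queue=[C,A,H,F,E] q_used=1 → run C
t=20: queue=[C,A,H,F,E] q_used=2 → run C
t=21: queue=[C,A,H,F,E] q_used=3 → run C
t=22: queue=[A,H,F,E,C] q_used=0 → run A
t=23: queue=[A,H,F,E,C] q_used=1 → run A
t=24: queue=[A,H,F,E,C] q_used=2 → run A
t=25: queue=[A,H,F,E,C] q_used=3 → run A
t=26: queue=[H,F,E,C] q_used=0 → run H
t=27: queue=[H,F,E,C] q_used=1 → run H
t=28: queue=[H,F,E,C] q_used=2 → run H
t=29: queue=[H,F,E,C] q_used=3 → run H
t=30: queue=[F,E,C,H] q_used=0 → run F
t=31: queue=[F,E,C,H] q_used=1 → run F
t=32: queue=[F,E,C,H] q_used=2 → run F
t=33: queue=[F,E,C,H] q_used=3 → run F
t=34: queue=[E,C,H] q_used=0 → run E
t=35: queue=[E,C,H] q_used=1 → run E
t=36: queue=[E,C,H] q_used=2 → run E
t=37: queue=[C,H] q_used=0 → run C
t=38: queue=[H] q_used=0 → run H
t=39: queue=[H] q_used=1 → run H
t=40: queue=[H] q_used=2 → run H
t=41: queue=[H] q_used=3 → run H
t=42: (idle)
t=43: (idle)
t=44: (idle)
t=45: (idle)
t=46: (idle)
t=47: (idle)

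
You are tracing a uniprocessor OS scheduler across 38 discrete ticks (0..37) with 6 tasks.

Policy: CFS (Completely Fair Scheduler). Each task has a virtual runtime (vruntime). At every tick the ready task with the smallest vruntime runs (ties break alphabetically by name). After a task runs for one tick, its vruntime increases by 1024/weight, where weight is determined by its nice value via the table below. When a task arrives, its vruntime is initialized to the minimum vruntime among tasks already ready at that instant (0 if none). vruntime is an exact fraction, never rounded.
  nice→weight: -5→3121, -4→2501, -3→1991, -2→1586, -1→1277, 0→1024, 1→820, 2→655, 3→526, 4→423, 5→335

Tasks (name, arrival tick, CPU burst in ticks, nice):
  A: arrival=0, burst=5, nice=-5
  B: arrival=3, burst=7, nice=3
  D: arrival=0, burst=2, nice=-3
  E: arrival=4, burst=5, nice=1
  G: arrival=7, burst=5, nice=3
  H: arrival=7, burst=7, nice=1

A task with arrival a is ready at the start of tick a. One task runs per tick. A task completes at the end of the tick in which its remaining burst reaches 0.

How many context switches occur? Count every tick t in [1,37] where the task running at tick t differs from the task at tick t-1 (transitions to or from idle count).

context switches = 29

t=0: vr[A=0 D=0] → run A
t=1: vr[A=1024/3121 D=0] → run D
t=2: vr[A=1024/3121 D=1024/1991] → run A
t=3: vr[A=2048/3121 B=1024/1991 D=1024/1991] → run B
t=4: vr[A=2048/3121 B=1288704/523633 D=1024/1991 E=1024/1991] → run D
t=5: vr[A=2048/3121 B=1288704/523633 E=1024/1991] → run E
t=6: vr[A=2048/3121 B=1288704/523633 E=719616/408155] → run A
t=7: vr[A=3072/3121 B=1288704/523633 E=719616/408155 G=3072/3121 H=3072/3121] → run A
t=8: vr[A=4096/3121 B=1288704/523633 E=719616/408155 G=3072/3121 H=3072/3121] → run G
t=9: vr[A=4096/3121 B=1288704/523633 E=719616/408155 G=2405888/820823 H=3072/3121] → run H
t=10: vr[A=4096/3121 B=1288704/523633 E=719616/408155 G=2405888/820823 H=1428736/639805] → run A
t=11: vr[B=1288704/523633 E=719616/408155 G=2405888/820823 H=1428736/639805] → run E
t=12: vr[B=1288704/523633 E=1229312/408155 G=2405888/820823 H=1428736/639805] → run H
t=13: vr[B=1288704/523633 E=1229312/408155 G=2405888/820823 H=2227712/639805] → run B
t=14: vr[B=2308096/523633 E=1229312/408155 G=2405888/820823 H=2227712/639805] → run G
t=15: vr[B=2308096/523633 E=1229312/408155 G=4003840/820823 H=2227712/639805] → run E
t=16: vr[B=2308096/523633 E=1739008/408155 G=4003840/820823 H=2227712/639805] → run H
t=17: vr[B=2308096/523633 E=1739008/408155 G=4003840/820823 H=3026688/639805] → run E
t=18: vr[B=2308096/523633 E=2248704/408155 G=4003840/820823 H=3026688/639805] → run B
t=19: vr[B=3327488/523633 E=2248704/408155 G=4003840/820823 H=3026688/639805] → run H
t=20: vr[B=3327488/523633 E=2248704/408155 G=4003840/820823 H=3825664/639805] → run G
t=21: vr[B=3327488/523633 E=2248704/408155 G=5601792/820823 H=3825664/639805] → run E
t=22: vr[B=3327488/523633 G=5601792/820823 H=3825664/639805] → run H
t=23: vr[B=3327488/523633 G=5601792/820823 H=924928/127961] → run B
t=24: vr[B=4346880/523633 G=5601792/820823 H=924928/127961] → run G
t=25: vr[B=4346880/523633 G=7199744/820823 H=924928/127961] → run H
t=26: vr[B=4346880/523633 G=7199744/820823 H=5423616/639805] → run B
t=27: vr[B=5366272/523633 G=7199744/820823 H=5423616/639805] → run H
t=28: vr[B=5366272/523633 G=7199744/820823] → run G
t=29: vr[B=5366272/523633] → run B
t=30: vr[B=6385664/523633] → run B
t=31: (idle)
t=32: (idle)
t=33: (idle)
t=34: (idle)
t=35: (idle)
t=36: (idle)
t=37: (idle)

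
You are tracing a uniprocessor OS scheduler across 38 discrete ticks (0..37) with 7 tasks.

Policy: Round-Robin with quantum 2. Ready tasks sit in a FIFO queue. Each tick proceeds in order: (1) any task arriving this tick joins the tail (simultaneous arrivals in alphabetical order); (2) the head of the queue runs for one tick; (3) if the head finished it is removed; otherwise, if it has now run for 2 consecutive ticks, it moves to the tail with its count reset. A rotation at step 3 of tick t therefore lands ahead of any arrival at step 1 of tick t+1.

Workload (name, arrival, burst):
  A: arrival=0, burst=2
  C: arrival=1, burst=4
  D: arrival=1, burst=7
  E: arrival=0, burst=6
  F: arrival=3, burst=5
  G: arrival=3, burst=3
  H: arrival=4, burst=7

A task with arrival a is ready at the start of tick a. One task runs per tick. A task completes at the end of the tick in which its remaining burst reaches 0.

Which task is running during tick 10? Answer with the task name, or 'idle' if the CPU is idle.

running at tick 10 = G

t=0: queue=[A,E] q_used=0 → run A
t=1: queue=[A,E,C,D] q_used=1 → run A
t=2: queue=[E,C,D] q_used=0 → run E
t=3: queue=[E,C,D,F,G] q_used=1 → run E
t=4: queue=[C,D,F,G,E,H] q_used=0 → run C
t=5: queue=[C,D,F,G,E,H] q_used=1 → run C
t=6: queue=[D,F,G,E,H,C] q_used=0 → run D
t=7: queue=[D,F,G,E,H,C] q_used=1 → run D
t=8: queue=[F,G,E,H,C,D] q_used=0 → run F
t=9: queue=[F,G,E,H,C,D] q_used=1 → run F
t=10: queue=[G,E,H,C,D,F] q_used=0 → run G
t=11: queue=[G,E,H,C,D,F] q_used=1 → run G
t=12: queue=[E,H,C,D,F,G] q_used=0 → run E
t=13: queue=[E,H,C,D,F,G] q_used=1 → run E
t=14: queue=[H,C,D,F,G,E] q_used=0 → run H
t=15: queue=[H,C,D,F,G,E] q_used=1 → run H
t=16: queue=[C,D,F,G,E,H] q_used=0 → run C
t=17: queue=[C,D,F,G,E,H] q_used=1 → run C
t=18: queue=[D,F,G,E,H] q_used=0 → run D
t=19: queue=[D,F,G,E,H] q_used=1 → run D
t=20: queue=[F,G,E,H,D] q_used=0 → run F
t=21: queue=[F,G,E,H,D] q_used=1 → run F
t=22: queue=[G,E,H,D,F] q_used=0 → run G
t=23: queue=[E,H,D,F] q_used=0 → run E
t=24: queue=[E,H,D,F] q_used=1 → run E
t=25: queue=[H,D,F] q_used=0 → run H
t=26: queue=[H,D,F] q_used=1 → run H
t=27: queue=[D,F,H] q_used=0 → run D
t=28: queue=[D,F,H] q_used=1 → run D
t=29: queue=[F,H,D] q_used=0 → run F
t=30: queue=[H,D] q_used=0 → run H
t=31: queue=[H,D] q_used=1 → run H
t=32: queue=[D,H] q_used=0 → run D
t=33: queue=[H] q_used=0 → run H
t=34: (idle)
t=35: (idle)
t=36: (idle)
t=37: (idle)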